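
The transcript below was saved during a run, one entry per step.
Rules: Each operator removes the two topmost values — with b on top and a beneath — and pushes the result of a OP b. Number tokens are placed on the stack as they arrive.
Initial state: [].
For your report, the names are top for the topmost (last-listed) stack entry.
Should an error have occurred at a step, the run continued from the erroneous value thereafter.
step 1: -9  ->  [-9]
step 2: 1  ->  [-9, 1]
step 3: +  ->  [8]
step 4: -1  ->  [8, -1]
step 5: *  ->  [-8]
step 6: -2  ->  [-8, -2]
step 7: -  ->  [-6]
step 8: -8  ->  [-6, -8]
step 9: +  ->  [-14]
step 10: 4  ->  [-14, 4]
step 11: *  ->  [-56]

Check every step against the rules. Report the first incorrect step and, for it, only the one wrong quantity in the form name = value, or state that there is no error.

step 3, top = -8

1. push -9: top = -9 (no discrepancy)
2. push 1: top = 1 (in agreement)
3. -9 + 1 = -8 (this is not what the transcript shows)
First deviation found at step 3; the corrected entry is top = -8.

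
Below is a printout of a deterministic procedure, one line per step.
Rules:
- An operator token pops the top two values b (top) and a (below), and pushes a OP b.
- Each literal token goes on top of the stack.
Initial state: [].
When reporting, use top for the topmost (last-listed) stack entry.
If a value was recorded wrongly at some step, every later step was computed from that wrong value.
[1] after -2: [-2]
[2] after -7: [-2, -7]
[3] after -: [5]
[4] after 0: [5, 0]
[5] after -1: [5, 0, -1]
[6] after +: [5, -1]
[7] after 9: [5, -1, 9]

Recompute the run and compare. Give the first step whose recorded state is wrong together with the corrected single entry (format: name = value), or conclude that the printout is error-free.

no error

Step 1: push -2: top = -2 — checks out.
Step 2: push -7: top = -7 — no discrepancy.
Step 3: -2 - -7 = 5 — matches.
Step 4: push 0: top = 0 — exactly as logged.
Step 5: push -1: top = -1 — in agreement.
Step 6: 0 + -1 = -1 — same as recorded.
Step 7: push 9: top = 9 — no discrepancy.
The whole run recomputes cleanly — no discrepancies.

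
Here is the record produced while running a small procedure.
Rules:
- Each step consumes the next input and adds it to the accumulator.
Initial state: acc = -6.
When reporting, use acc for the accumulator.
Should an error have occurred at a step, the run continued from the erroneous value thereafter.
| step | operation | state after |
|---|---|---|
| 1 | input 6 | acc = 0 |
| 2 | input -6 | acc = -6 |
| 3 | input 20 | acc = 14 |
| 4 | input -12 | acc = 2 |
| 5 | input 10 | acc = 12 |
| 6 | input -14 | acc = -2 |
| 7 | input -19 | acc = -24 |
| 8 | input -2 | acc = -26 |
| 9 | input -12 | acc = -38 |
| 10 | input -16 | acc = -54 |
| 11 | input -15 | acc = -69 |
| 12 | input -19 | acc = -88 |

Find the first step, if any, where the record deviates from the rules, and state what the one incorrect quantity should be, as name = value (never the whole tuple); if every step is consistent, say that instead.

Step 1: acc = -6 + 6 = 0 — consistent with the record.
Step 2: acc = 0 + -6 = -6 — agrees with the record.
Step 3: acc = -6 + 20 = 14 — verified.
Step 4: acc = 14 + -12 = 2 — no discrepancy.
Step 5: acc = 2 + 10 = 12 — confirmed correct.
Step 6: acc = 12 + -14 = -2 — in agreement.
Step 7: acc = -2 + -19 = -21 — the record has a different value.
First deviation found at step 7; the corrected entry is acc = -21.

step 7, acc = -21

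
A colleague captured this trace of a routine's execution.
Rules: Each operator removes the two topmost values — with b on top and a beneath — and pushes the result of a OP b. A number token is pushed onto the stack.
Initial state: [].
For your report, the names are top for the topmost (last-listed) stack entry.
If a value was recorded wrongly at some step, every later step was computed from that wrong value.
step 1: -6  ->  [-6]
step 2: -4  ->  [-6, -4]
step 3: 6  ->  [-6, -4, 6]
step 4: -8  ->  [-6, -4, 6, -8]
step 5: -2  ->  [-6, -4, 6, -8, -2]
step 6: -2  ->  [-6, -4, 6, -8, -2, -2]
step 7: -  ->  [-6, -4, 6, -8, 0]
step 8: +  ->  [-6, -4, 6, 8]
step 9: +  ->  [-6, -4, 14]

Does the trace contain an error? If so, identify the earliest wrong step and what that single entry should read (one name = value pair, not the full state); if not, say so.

step 8, top = -8

Recomputing the run from the initial state:
step 1: [-6]
step 2: [-6, -4]
step 3: [-6, -4, 6]
step 4: [-6, -4, 6, -8]
step 5: [-6, -4, 6, -8, -2]
step 6: [-6, -4, 6, -8, -2, -2]
step 7: [-6, -4, 6, -8, 0]
step 8: [-6, -4, 6, -8]
step 9: [-6, -4, -2]
The first disagreement with the trace is at step 8, where the value should be top = -8.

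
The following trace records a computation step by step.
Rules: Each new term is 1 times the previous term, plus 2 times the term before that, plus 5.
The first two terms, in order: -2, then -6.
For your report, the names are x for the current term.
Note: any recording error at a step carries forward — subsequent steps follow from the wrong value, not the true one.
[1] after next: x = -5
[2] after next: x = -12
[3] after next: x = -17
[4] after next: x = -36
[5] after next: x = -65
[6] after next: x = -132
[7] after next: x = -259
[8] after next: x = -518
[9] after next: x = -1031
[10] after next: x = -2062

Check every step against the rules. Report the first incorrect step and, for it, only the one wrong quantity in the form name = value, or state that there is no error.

Recomputing the run from the initial state:
step 1: x = -5
step 2: x = -12
step 3: x = -17
step 4: x = -36
step 5: x = -65
step 6: x = -132
step 7: x = -257
step 8: x = -516
step 9: x = -1025
step 10: x = -2052
The first disagreement with the trace is at step 7, where the value should be x = -257.

step 7, x = -257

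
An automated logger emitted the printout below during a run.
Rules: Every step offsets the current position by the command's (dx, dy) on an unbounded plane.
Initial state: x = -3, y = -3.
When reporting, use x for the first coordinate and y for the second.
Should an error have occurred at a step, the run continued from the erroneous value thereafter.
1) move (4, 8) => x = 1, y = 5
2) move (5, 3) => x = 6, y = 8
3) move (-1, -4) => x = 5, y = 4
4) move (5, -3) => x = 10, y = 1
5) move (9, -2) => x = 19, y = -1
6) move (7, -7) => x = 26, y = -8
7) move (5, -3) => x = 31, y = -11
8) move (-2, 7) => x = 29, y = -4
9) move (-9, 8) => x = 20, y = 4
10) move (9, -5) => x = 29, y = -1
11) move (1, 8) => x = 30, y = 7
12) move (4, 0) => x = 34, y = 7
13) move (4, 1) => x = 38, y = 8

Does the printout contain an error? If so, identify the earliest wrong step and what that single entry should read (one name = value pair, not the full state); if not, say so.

no error

Step 1: x = -3 + (4) = 1, y = -3 + (8) = 5 — consistent with the printout.
Step 2: x = 1 + (5) = 6, y = 5 + (3) = 8 — no discrepancy.
Step 3: x = 6 + (-1) = 5, y = 8 + (-4) = 4 — checks out.
Step 4: x = 5 + (5) = 10, y = 4 + (-3) = 1 — matches.
Step 5: x = 10 + (9) = 19, y = 1 + (-2) = -1 — same as recorded.
Step 6: x = 19 + (7) = 26, y = -1 + (-7) = -8 — in agreement.
Step 7: x = 26 + (5) = 31, y = -8 + (-3) = -11 — confirmed correct.
Step 8: x = 31 + (-2) = 29, y = -11 + (7) = -4 — matches.
Step 9: x = 29 + (-9) = 20, y = -4 + (8) = 4 — no discrepancy.
Step 10: x = 20 + (9) = 29, y = 4 + (-5) = -1 — verified.
Step 11: x = 29 + (1) = 30, y = -1 + (8) = 7 — exactly as logged.
Step 12: x = 30 + (4) = 34, y = 7 + (0) = 7 — same as recorded.
Step 13: x = 34 + (4) = 38, y = 7 + (1) = 8 — confirmed correct.
No step deviates from the rules.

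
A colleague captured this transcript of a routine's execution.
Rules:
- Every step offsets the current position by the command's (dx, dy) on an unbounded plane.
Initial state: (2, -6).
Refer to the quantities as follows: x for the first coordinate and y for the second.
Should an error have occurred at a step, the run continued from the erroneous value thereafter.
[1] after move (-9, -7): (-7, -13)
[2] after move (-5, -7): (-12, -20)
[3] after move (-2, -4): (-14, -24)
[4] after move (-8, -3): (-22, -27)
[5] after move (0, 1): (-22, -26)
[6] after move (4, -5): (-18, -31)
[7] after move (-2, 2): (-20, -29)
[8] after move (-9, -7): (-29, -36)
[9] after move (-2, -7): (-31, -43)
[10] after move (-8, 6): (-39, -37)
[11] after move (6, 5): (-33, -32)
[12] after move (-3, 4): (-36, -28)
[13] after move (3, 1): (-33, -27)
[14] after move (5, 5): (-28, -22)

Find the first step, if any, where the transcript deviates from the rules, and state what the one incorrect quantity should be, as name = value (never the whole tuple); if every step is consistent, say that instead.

no error

Recomputing the run from the initial state:
step 1: x = -7, y = -13
step 2: x = -12, y = -20
step 3: x = -14, y = -24
step 4: x = -22, y = -27
step 5: x = -22, y = -26
step 6: x = -18, y = -31
step 7: x = -20, y = -29
step 8: x = -29, y = -36
step 9: x = -31, y = -43
step 10: x = -39, y = -37
step 11: x = -33, y = -32
step 12: x = -36, y = -28
step 13: x = -33, y = -27
step 14: x = -28, y = -22
This matches the transcript at every step.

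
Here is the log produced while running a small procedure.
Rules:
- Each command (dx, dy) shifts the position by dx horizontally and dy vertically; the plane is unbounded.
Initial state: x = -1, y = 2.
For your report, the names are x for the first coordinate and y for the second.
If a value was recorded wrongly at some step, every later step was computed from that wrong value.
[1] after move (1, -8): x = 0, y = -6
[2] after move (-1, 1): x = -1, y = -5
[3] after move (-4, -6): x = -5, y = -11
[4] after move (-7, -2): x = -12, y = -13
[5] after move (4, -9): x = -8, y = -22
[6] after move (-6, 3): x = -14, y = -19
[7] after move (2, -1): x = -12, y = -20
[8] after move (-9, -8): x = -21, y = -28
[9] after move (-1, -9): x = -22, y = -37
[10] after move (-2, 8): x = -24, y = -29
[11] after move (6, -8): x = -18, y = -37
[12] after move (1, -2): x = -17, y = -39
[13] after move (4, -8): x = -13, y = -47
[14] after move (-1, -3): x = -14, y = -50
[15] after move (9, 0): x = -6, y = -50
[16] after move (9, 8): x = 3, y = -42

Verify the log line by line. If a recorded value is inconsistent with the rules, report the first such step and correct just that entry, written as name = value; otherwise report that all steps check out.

Recomputing the run from the initial state:
step 1: x = 0, y = -6
step 2: x = -1, y = -5
step 3: x = -5, y = -11
step 4: x = -12, y = -13
step 5: x = -8, y = -22
step 6: x = -14, y = -19
step 7: x = -12, y = -20
step 8: x = -21, y = -28
step 9: x = -22, y = -37
step 10: x = -24, y = -29
step 11: x = -18, y = -37
step 12: x = -17, y = -39
step 13: x = -13, y = -47
step 14: x = -14, y = -50
step 15: x = -5, y = -50
step 16: x = 4, y = -42
The first disagreement with the log is at step 15, where the value should be x = -5.

step 15, x = -5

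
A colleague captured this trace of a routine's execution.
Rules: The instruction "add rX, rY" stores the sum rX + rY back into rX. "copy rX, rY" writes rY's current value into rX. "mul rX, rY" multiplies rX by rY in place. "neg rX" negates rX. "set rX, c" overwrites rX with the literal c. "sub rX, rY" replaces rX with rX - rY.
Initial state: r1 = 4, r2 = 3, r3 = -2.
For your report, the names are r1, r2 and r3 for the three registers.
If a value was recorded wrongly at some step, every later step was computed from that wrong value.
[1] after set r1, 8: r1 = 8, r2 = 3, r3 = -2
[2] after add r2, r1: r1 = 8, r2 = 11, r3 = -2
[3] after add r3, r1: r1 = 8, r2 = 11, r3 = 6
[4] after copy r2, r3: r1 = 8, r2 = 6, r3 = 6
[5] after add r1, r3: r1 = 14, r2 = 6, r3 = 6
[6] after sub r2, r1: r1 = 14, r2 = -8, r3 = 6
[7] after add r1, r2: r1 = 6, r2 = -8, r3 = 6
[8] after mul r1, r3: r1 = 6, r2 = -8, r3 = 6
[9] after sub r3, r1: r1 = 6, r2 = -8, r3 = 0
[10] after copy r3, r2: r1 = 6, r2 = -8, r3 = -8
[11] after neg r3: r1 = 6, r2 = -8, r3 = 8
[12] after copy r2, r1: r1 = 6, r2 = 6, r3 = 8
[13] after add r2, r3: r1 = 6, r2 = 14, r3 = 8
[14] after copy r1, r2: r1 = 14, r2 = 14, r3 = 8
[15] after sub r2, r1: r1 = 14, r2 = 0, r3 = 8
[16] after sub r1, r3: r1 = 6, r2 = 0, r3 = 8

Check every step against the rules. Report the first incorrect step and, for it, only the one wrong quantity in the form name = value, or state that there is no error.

Recomputing the run from the initial state:
step 1: r1 = 8, r2 = 3, r3 = -2
step 2: r1 = 8, r2 = 11, r3 = -2
step 3: r1 = 8, r2 = 11, r3 = 6
step 4: r1 = 8, r2 = 6, r3 = 6
step 5: r1 = 14, r2 = 6, r3 = 6
step 6: r1 = 14, r2 = -8, r3 = 6
step 7: r1 = 6, r2 = -8, r3 = 6
step 8: r1 = 36, r2 = -8, r3 = 6
step 9: r1 = 36, r2 = -8, r3 = -30
step 10: r1 = 36, r2 = -8, r3 = -8
step 11: r1 = 36, r2 = -8, r3 = 8
step 12: r1 = 36, r2 = 36, r3 = 8
step 13: r1 = 36, r2 = 44, r3 = 8
step 14: r1 = 44, r2 = 44, r3 = 8
step 15: r1 = 44, r2 = 0, r3 = 8
step 16: r1 = 36, r2 = 0, r3 = 8
The first disagreement with the trace is at step 8, where the value should be r1 = 36.

step 8, r1 = 36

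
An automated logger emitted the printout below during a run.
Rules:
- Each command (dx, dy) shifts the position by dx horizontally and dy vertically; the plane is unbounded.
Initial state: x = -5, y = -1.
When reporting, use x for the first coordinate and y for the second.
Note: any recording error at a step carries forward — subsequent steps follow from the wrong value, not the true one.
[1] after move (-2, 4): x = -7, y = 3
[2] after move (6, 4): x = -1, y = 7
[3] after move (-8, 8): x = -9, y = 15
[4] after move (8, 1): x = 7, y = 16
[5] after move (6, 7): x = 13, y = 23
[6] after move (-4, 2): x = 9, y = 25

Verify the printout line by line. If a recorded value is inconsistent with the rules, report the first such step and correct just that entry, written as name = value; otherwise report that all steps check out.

step 4, x = -1

Recomputing the run from the initial state:
step 1: x = -7, y = 3
step 2: x = -1, y = 7
step 3: x = -9, y = 15
step 4: x = -1, y = 16
step 5: x = 5, y = 23
step 6: x = 1, y = 25
The first disagreement with the printout is at step 4, where the value should be x = -1.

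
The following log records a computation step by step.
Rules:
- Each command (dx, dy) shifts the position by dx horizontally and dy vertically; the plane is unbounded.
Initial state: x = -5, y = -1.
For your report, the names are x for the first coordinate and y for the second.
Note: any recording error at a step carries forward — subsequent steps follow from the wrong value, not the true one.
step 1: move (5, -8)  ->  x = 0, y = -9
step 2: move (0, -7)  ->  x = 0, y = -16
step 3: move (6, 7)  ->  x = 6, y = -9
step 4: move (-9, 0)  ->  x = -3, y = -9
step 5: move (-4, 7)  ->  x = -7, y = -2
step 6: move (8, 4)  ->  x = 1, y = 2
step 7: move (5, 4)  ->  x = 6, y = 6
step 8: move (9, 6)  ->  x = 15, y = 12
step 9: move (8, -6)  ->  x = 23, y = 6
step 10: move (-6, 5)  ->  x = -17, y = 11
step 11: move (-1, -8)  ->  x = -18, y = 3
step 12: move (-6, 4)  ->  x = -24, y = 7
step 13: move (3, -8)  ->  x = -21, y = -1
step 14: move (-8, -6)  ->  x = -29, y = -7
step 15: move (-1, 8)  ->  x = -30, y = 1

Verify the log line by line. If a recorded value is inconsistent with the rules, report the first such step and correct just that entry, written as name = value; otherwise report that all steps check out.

1. x = -5 + (5) = 0, y = -1 + (-8) = -9 (in agreement)
2. x = 0 + (0) = 0, y = -9 + (-7) = -16 (consistent with the log)
3. x = 0 + (6) = 6, y = -16 + (7) = -9 (checks out)
4. x = 6 + (-9) = -3, y = -9 + (0) = -9 (confirmed correct)
5. x = -3 + (-4) = -7, y = -9 + (7) = -2 (matches)
6. x = -7 + (8) = 1, y = -2 + (4) = 2 (same as recorded)
7. x = 1 + (5) = 6, y = 2 + (4) = 6 (matches)
8. x = 6 + (9) = 15, y = 6 + (6) = 12 (no discrepancy)
9. x = 15 + (8) = 23, y = 12 + (-6) = 6 (agrees with the log)
10. x = 23 + (-6) = 17, y = 6 + (5) = 11 (the entry is off here)
So the first discrepancy is step 10, where the right value is x = 17.

step 10, x = 17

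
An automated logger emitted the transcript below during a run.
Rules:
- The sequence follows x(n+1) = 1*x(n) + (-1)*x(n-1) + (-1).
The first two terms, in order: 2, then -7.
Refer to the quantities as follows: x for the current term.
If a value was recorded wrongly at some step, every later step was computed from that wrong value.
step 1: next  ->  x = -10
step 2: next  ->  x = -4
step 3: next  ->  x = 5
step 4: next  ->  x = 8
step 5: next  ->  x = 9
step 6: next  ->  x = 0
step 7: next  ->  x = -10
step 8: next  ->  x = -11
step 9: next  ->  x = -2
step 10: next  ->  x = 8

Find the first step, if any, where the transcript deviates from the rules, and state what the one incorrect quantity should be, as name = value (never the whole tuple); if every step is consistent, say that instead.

step 5, x = 2

1. x = 1*(-7) + (-1)*(2) + (-1) = -10 (exactly as logged)
2. x = 1*(-10) + (-1)*(-7) + (-1) = -4 (no discrepancy)
3. x = 1*(-4) + (-1)*(-10) + (-1) = 5 (matches)
4. x = 1*(5) + (-1)*(-4) + (-1) = 8 (matches)
5. x = 1*(8) + (-1)*(5) + (-1) = 2 (not what was recorded)
The earliest wrong entry is at step 5: it should read x = 2.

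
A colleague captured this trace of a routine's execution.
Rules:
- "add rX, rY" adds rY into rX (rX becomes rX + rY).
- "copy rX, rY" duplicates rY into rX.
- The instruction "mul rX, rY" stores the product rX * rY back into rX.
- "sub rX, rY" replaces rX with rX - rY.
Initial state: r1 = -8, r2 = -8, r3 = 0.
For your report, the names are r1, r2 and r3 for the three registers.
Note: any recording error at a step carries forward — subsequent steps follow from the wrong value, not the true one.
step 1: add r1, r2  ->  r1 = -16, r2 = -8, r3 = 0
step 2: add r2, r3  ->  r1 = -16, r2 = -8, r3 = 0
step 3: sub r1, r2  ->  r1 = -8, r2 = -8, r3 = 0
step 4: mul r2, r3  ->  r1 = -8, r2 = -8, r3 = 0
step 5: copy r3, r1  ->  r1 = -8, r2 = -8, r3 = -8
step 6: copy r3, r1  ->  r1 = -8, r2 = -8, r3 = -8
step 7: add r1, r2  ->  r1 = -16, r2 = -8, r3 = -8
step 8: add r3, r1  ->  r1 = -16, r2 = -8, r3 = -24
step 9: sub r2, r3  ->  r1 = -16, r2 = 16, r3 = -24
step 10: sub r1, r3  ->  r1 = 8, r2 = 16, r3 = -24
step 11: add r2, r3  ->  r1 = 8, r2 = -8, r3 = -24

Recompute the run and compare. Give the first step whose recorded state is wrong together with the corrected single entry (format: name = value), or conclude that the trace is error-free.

step 4, r2 = 0

Recomputing the run from the initial state:
step 1: r1 = -16, r2 = -8, r3 = 0
step 2: r1 = -16, r2 = -8, r3 = 0
step 3: r1 = -8, r2 = -8, r3 = 0
step 4: r1 = -8, r2 = 0, r3 = 0
step 5: r1 = -8, r2 = 0, r3 = -8
step 6: r1 = -8, r2 = 0, r3 = -8
step 7: r1 = -8, r2 = 0, r3 = -8
step 8: r1 = -8, r2 = 0, r3 = -16
step 9: r1 = -8, r2 = 16, r3 = -16
step 10: r1 = 8, r2 = 16, r3 = -16
step 11: r1 = 8, r2 = 0, r3 = -16
The first disagreement with the trace is at step 4, where the value should be r2 = 0.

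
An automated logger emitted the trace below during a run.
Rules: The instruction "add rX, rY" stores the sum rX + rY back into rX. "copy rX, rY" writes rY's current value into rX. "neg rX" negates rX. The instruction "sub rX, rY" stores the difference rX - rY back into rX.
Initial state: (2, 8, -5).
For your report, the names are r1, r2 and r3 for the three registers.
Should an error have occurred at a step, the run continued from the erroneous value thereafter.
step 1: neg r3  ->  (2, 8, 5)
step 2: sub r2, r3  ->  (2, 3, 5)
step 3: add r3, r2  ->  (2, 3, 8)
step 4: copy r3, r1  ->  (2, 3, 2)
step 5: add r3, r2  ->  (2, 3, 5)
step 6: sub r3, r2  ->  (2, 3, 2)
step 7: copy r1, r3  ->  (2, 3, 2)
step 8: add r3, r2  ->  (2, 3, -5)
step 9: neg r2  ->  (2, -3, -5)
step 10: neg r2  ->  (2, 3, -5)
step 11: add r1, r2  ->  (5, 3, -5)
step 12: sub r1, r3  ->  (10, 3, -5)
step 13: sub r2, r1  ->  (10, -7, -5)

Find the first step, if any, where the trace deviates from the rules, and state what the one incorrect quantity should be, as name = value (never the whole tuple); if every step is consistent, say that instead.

step 8, r3 = 5

Recomputing the run from the initial state:
step 1: r1 = 2, r2 = 8, r3 = 5
step 2: r1 = 2, r2 = 3, r3 = 5
step 3: r1 = 2, r2 = 3, r3 = 8
step 4: r1 = 2, r2 = 3, r3 = 2
step 5: r1 = 2, r2 = 3, r3 = 5
step 6: r1 = 2, r2 = 3, r3 = 2
step 7: r1 = 2, r2 = 3, r3 = 2
step 8: r1 = 2, r2 = 3, r3 = 5
step 9: r1 = 2, r2 = -3, r3 = 5
step 10: r1 = 2, r2 = 3, r3 = 5
step 11: r1 = 5, r2 = 3, r3 = 5
step 12: r1 = 0, r2 = 3, r3 = 5
step 13: r1 = 0, r2 = 3, r3 = 5
The first disagreement with the trace is at step 8, where the value should be r3 = 5.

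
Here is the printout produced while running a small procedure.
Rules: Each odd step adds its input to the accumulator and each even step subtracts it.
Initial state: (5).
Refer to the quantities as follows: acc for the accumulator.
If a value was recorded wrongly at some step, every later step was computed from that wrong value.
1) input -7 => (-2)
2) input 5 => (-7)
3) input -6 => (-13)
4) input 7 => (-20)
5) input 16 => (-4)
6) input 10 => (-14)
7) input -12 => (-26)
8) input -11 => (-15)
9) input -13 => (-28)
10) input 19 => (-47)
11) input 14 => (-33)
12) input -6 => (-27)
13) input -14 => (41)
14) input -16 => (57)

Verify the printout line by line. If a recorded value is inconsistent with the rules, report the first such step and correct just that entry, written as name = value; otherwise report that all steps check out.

1. acc = 5 + -7 = -2 (same as recorded)
2. acc = -2 - 5 = -7 (same as recorded)
3. acc = -7 + -6 = -13 (checks out)
4. acc = -13 - 7 = -20 (checks out)
5. acc = -20 + 16 = -4 (exactly as logged)
6. acc = -4 - 10 = -14 (exactly as logged)
7. acc = -14 + -12 = -26 (verified)
8. acc = -26 - -11 = -15 (agrees with the printout)
9. acc = -15 + -13 = -28 (same as recorded)
10. acc = -28 - 19 = -47 (exactly as logged)
11. acc = -47 + 14 = -33 (consistent with the printout)
12. acc = -33 - -6 = -27 (consistent with the printout)
13. acc = -27 + -14 = -41 (this is not what the printout shows)
That makes step 13 the first incorrect line — acc = -41 is what it should show.

step 13, acc = -41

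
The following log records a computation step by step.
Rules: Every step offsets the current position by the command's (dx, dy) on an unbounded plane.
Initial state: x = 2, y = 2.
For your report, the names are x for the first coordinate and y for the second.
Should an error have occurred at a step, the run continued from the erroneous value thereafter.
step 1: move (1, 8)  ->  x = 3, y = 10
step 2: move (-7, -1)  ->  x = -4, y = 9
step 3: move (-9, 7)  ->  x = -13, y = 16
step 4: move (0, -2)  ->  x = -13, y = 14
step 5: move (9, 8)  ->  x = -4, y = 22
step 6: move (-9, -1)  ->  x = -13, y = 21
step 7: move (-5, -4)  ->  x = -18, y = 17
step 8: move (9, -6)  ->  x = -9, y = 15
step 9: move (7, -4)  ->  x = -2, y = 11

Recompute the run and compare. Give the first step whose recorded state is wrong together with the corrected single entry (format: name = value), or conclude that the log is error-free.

1. x = 2 + (1) = 3, y = 2 + (8) = 10 (in agreement)
2. x = 3 + (-7) = -4, y = 10 + (-1) = 9 (agrees with the log)
3. x = -4 + (-9) = -13, y = 9 + (7) = 16 (agrees with the log)
4. x = -13 + (0) = -13, y = 16 + (-2) = 14 (exactly as logged)
5. x = -13 + (9) = -4, y = 14 + (8) = 22 (same as recorded)
6. x = -4 + (-9) = -13, y = 22 + (-1) = 21 (no discrepancy)
7. x = -13 + (-5) = -18, y = 21 + (-4) = 17 (agrees with the log)
8. x = -18 + (9) = -9, y = 17 + (-6) = 11 (first mismatch against the log)
That makes step 8 the first incorrect line — y = 11 is what it should show.

step 8, y = 11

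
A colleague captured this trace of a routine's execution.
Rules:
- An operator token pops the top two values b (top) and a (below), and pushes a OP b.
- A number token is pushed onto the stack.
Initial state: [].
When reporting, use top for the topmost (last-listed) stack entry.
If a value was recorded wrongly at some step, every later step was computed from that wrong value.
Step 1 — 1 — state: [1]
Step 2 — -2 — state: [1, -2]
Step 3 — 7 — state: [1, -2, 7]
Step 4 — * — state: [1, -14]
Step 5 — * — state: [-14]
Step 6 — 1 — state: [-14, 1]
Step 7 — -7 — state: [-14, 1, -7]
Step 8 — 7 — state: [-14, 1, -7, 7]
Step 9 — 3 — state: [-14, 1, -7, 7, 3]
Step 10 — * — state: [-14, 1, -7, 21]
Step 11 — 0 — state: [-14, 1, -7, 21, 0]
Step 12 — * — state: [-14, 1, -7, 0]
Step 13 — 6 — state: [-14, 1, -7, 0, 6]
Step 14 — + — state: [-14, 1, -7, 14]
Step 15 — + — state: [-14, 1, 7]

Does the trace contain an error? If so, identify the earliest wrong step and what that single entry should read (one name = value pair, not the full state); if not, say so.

Step 1: push 1: top = 1 — matches.
Step 2: push -2: top = -2 — matches.
Step 3: push 7: top = 7 — matches.
Step 4: -2 * 7 = -14 — in agreement.
Step 5: 1 * -14 = -14 — exactly as logged.
Step 6: push 1: top = 1 — confirmed correct.
Step 7: push -7: top = -7 — confirmed correct.
Step 8: push 7: top = 7 — matches.
Step 9: push 3: top = 3 — confirmed correct.
Step 10: 7 * 3 = 21 — agrees with the trace.
Step 11: push 0: top = 0 — confirmed correct.
Step 12: 21 * 0 = 0 — same as recorded.
Step 13: push 6: top = 6 — consistent with the trace.
Step 14: 0 + 6 = 6 — this is not what the trace shows.
Conclusion: step 14 carries the first error; the entry should be top = 6.

step 14, top = 6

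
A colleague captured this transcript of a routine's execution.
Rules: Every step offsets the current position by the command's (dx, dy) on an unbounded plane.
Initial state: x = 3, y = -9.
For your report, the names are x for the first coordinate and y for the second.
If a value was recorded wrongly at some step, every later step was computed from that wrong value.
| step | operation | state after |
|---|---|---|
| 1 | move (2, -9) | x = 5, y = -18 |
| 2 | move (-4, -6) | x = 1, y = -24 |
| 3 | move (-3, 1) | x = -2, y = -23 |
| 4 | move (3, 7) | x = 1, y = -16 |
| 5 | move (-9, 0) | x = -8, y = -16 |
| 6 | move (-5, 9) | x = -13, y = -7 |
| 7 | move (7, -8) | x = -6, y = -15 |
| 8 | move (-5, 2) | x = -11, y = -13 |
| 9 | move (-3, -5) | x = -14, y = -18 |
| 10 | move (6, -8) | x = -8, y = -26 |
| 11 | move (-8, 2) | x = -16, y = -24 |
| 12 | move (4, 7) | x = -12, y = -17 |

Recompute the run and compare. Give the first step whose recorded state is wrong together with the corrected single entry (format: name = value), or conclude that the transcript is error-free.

Step 1: x = 3 + (2) = 5, y = -9 + (-9) = -18 — in agreement.
Step 2: x = 5 + (-4) = 1, y = -18 + (-6) = -24 — matches.
Step 3: x = 1 + (-3) = -2, y = -24 + (1) = -23 — in agreement.
Step 4: x = -2 + (3) = 1, y = -23 + (7) = -16 — checks out.
Step 5: x = 1 + (-9) = -8, y = -16 + (0) = -16 — no discrepancy.
Step 6: x = -8 + (-5) = -13, y = -16 + (9) = -7 — checks out.
Step 7: x = -13 + (7) = -6, y = -7 + (-8) = -15 — exactly as logged.
Step 8: x = -6 + (-5) = -11, y = -15 + (2) = -13 — confirmed correct.
Step 9: x = -11 + (-3) = -14, y = -13 + (-5) = -18 — in agreement.
Step 10: x = -14 + (6) = -8, y = -18 + (-8) = -26 — confirmed correct.
Step 11: x = -8 + (-8) = -16, y = -26 + (2) = -24 — no discrepancy.
Step 12: x = -16 + (4) = -12, y = -24 + (7) = -17 — same as recorded.
The whole run recomputes cleanly — no discrepancies.

no error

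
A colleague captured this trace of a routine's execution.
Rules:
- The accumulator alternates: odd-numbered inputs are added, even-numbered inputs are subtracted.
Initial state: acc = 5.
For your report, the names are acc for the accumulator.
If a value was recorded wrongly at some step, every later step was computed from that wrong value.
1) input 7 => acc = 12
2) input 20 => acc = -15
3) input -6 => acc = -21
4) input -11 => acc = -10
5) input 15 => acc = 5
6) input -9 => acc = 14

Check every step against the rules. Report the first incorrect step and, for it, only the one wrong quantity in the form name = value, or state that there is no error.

step 2, acc = -8

1. acc = 5 + 7 = 12 (consistent with the trace)
2. acc = 12 - 20 = -8 (the entry is off here)
So the first discrepancy is step 2, where the right value is acc = -8.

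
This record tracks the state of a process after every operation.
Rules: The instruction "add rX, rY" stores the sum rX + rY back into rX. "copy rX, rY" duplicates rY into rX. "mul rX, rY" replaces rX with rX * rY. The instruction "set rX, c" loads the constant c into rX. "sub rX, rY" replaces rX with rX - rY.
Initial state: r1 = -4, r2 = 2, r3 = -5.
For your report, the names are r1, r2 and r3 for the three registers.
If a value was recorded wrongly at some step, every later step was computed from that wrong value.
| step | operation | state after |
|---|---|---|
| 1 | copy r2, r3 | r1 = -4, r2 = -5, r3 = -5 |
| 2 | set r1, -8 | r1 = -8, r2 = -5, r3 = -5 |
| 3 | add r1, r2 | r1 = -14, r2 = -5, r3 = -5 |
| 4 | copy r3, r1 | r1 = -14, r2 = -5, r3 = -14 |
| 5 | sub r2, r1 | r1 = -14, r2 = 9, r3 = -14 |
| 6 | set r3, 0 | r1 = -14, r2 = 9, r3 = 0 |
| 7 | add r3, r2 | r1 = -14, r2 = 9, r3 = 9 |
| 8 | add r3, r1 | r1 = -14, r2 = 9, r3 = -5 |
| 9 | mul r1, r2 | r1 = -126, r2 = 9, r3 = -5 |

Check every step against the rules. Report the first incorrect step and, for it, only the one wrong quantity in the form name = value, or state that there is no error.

Step 1: r2 = -5 — consistent with the record.
Step 2: r1 = -8 — consistent with the record.
Step 3: r1 = -8 + -5 = -13 — the record has a different value.
The earliest wrong entry is at step 3: it should read r1 = -13.

step 3, r1 = -13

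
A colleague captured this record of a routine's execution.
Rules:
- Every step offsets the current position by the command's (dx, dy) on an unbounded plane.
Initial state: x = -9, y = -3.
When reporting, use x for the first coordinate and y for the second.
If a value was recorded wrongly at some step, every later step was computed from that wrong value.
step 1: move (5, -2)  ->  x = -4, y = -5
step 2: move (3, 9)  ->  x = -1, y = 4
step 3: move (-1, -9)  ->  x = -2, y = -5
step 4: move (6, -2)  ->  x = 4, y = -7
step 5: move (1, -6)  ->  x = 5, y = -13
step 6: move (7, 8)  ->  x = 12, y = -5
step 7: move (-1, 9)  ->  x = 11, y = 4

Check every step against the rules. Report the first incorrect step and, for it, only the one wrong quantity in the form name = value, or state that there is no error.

Recomputing the run from the initial state:
step 1: x = -4, y = -5
step 2: x = -1, y = 4
step 3: x = -2, y = -5
step 4: x = 4, y = -7
step 5: x = 5, y = -13
step 6: x = 12, y = -5
step 7: x = 11, y = 4
This matches the record at every step.

no error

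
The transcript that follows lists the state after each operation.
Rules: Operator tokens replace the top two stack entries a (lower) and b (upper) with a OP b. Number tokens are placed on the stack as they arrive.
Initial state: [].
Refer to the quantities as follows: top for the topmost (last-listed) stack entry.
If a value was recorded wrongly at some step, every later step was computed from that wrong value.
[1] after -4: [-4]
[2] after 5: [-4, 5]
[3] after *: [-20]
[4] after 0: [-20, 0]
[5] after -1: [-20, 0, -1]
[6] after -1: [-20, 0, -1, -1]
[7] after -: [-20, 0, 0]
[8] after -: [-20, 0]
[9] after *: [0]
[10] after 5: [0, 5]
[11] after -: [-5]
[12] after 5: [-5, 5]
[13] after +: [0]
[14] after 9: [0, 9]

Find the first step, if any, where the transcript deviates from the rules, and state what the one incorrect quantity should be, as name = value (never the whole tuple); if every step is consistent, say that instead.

no error

step 1: push -4: top = -4 -> same as recorded
step 2: push 5: top = 5 -> exactly as logged
step 3: -4 * 5 = -20 -> agrees with the transcript
step 4: push 0: top = 0 -> confirmed correct
step 5: push -1: top = -1 -> confirmed correct
step 6: push -1: top = -1 -> checks out
step 7: -1 - -1 = 0 -> same as recorded
step 8: 0 - 0 = 0 -> confirmed correct
step 9: -20 * 0 = 0 -> confirmed correct
step 10: push 5: top = 5 -> no discrepancy
step 11: 0 - 5 = -5 -> verified
step 12: push 5: top = 5 -> checks out
step 13: -5 + 5 = 0 -> exactly as logged
step 14: push 9: top = 9 -> agrees with the transcript
The recomputation confirms every line.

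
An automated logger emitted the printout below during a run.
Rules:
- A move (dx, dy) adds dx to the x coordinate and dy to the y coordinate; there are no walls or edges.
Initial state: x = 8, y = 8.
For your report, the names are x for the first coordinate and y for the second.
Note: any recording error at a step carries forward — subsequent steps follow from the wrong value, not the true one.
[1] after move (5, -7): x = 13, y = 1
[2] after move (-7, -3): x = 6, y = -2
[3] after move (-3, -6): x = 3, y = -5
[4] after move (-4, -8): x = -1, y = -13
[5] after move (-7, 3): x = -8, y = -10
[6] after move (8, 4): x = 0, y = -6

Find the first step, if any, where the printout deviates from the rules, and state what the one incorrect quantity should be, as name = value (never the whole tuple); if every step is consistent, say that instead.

1. x = 8 + (5) = 13, y = 8 + (-7) = 1 (no discrepancy)
2. x = 13 + (-7) = 6, y = 1 + (-3) = -2 (matches)
3. x = 6 + (-3) = 3, y = -2 + (-6) = -8 (the printout disagrees here)
That makes step 3 the first incorrect line — y = -8 is what it should show.

step 3, y = -8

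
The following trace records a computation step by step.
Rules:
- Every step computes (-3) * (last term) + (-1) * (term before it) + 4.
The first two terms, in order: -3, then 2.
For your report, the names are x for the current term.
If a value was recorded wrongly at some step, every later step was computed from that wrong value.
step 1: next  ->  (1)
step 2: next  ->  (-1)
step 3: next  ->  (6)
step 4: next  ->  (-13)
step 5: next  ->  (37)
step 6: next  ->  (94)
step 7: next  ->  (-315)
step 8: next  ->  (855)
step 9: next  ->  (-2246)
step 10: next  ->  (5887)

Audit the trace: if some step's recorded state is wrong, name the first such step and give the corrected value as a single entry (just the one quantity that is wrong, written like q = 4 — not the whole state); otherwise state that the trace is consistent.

Recomputing the run from the initial state:
step 1: x = 1
step 2: x = -1
step 3: x = 6
step 4: x = -13
step 5: x = 37
step 6: x = -94
step 7: x = 249
step 8: x = -649
step 9: x = 1702
step 10: x = -4453
The first disagreement with the trace is at step 6, where the value should be x = -94.

step 6, x = -94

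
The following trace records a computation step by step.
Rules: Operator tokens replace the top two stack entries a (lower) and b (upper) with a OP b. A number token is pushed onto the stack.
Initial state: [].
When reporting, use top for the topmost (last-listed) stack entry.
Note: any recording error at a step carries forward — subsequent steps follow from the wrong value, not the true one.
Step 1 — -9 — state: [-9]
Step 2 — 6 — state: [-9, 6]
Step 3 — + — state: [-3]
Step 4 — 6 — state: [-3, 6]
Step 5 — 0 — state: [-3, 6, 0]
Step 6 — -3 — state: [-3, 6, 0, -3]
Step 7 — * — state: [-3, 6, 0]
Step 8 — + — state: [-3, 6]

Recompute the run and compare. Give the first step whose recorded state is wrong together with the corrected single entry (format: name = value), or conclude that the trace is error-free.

no error

step 1: push -9: top = -9 -> same as recorded
step 2: push 6: top = 6 -> in agreement
step 3: -9 + 6 = -3 -> same as recorded
step 4: push 6: top = 6 -> in agreement
step 5: push 0: top = 0 -> confirmed correct
step 6: push -3: top = -3 -> matches
step 7: 0 * -3 = 0 -> same as recorded
step 8: 6 + 0 = 6 -> verified
All steps check out; nothing to correct.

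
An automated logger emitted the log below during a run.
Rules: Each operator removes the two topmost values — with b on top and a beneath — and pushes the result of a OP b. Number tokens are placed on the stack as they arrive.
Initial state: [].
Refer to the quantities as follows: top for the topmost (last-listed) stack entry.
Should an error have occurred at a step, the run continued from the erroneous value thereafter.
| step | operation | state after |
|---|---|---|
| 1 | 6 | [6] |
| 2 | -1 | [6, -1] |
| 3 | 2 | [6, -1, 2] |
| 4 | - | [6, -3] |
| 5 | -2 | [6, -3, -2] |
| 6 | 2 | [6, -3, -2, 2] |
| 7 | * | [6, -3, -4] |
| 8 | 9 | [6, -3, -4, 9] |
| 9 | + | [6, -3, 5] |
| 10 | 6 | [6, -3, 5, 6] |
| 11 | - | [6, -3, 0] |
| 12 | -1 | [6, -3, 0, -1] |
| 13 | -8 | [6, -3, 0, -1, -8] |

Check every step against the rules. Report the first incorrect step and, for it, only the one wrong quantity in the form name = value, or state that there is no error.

Recomputing the run from the initial state:
step 1: [6]
step 2: [6, -1]
step 3: [6, -1, 2]
step 4: [6, -3]
step 5: [6, -3, -2]
step 6: [6, -3, -2, 2]
step 7: [6, -3, -4]
step 8: [6, -3, -4, 9]
step 9: [6, -3, 5]
step 10: [6, -3, 5, 6]
step 11: [6, -3, -1]
step 12: [6, -3, -1, -1]
step 13: [6, -3, -1, -1, -8]
The first disagreement with the log is at step 11, where the value should be top = -1.

step 11, top = -1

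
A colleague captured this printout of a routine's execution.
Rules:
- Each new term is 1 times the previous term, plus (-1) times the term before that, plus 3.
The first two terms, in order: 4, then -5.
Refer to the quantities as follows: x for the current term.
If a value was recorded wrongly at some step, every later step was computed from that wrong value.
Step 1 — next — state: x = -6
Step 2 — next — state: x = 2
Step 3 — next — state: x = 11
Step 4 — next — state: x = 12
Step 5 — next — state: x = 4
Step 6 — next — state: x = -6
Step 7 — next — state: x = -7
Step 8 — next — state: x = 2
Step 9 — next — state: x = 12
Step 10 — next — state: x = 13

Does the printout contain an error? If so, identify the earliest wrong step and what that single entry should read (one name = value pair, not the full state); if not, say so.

1. x = 1*(-5) + (-1)*(4) + (3) = -6 (no discrepancy)
2. x = 1*(-6) + (-1)*(-5) + (3) = 2 (checks out)
3. x = 1*(2) + (-1)*(-6) + (3) = 11 (no discrepancy)
4. x = 1*(11) + (-1)*(2) + (3) = 12 (no discrepancy)
5. x = 1*(12) + (-1)*(11) + (3) = 4 (in agreement)
6. x = 1*(4) + (-1)*(12) + (3) = -5 (not what was recorded)
That makes step 6 the first incorrect line — x = -5 is what it should show.

step 6, x = -5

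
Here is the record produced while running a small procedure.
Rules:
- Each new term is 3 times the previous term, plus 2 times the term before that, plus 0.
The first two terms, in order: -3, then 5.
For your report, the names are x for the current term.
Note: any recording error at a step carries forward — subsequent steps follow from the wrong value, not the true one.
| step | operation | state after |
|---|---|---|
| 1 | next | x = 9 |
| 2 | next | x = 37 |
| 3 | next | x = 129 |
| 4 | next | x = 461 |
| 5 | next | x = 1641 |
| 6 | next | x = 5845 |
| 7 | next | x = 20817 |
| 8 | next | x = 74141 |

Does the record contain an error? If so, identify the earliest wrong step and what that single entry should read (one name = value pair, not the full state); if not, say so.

no error

Recomputing the run from the initial state:
step 1: x = 9
step 2: x = 37
step 3: x = 129
step 4: x = 461
step 5: x = 1641
step 6: x = 5845
step 7: x = 20817
step 8: x = 74141
This matches the record at every step.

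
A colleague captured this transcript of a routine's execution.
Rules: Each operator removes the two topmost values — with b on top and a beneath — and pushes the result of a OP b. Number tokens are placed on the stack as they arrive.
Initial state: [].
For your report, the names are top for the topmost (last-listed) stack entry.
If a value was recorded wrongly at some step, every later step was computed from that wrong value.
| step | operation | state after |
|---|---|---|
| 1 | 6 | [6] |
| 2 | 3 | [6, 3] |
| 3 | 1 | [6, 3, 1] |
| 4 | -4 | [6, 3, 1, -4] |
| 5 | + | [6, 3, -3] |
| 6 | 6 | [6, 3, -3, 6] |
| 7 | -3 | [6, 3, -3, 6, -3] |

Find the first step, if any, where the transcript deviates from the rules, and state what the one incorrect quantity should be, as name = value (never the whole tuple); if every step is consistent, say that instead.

no error

Recomputing the run from the initial state:
step 1: [6]
step 2: [6, 3]
step 3: [6, 3, 1]
step 4: [6, 3, 1, -4]
step 5: [6, 3, -3]
step 6: [6, 3, -3, 6]
step 7: [6, 3, -3, 6, -3]
This matches the transcript at every step.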